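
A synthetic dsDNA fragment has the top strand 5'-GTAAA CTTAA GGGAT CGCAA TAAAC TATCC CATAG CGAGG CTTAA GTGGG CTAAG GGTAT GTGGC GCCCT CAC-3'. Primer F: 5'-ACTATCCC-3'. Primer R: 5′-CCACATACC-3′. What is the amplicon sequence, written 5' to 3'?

5'-ACTATCCCATAGCGAGGCTTAAGTGGGCTAAGGGTATGTGG-3'

Forward primer ACTATCCC is found on the top strand at positions 24–31.
Reverse complement of the reverse primer: GGTATGTGG. This occurs on the top strand at positions 56–64.
The product is the template from position 24 through 64 (41 bp).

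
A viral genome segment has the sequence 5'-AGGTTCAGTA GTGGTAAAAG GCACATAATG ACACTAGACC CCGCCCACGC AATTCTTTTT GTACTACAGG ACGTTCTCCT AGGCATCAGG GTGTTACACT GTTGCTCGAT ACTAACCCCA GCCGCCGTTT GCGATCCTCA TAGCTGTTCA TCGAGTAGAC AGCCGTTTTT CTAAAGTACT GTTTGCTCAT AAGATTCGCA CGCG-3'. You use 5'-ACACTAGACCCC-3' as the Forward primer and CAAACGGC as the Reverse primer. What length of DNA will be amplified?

Scanning the template, ACACTAGACCCC occurs at positions 31–42; this primer anneals to the bottom strand there with its 3' end pointing downstream.
Taking the reverse complement of CAAACGGC gives GCCGTTTG, found at positions 124–131 on the template; the primer anneals here to the top strand with its 3' end pointing upstream.
The product runs from position 31 to position 131, so its length is 131 − 31 + 1 = 101 bp.

101 bp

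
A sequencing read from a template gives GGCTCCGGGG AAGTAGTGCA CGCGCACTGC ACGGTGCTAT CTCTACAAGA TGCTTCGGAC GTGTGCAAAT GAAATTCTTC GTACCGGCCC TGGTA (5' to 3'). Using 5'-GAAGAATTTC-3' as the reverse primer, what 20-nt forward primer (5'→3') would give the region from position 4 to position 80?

The reverse primer's reverse complement GAAATTCTTC matches the template at positions 71–80; the product starts at position 4.
The forward primer is identical to the top strand over positions 4–23: TCCGGGGAAGTAGTGCACGC.

5'-TCCGGGGAAGTAGTGCACGC-3'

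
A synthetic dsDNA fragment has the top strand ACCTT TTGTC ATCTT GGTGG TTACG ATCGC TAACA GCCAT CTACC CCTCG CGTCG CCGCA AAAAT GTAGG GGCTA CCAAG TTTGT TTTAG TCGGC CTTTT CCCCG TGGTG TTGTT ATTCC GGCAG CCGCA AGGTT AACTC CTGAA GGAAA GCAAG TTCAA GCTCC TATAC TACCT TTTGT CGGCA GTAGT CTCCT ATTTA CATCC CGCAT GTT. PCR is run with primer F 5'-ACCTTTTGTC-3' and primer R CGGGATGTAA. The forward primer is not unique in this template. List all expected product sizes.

207 bp, 36 bp

The forward primer ACCTTTTGTC matches the top strand at positions 1–10, 172–181.
The reverse primer's reverse complement is TTACATCCCG, matching at positions 198–207.
Each forward site pairs with the reverse site to give a product ending at position 207: sizes 207, 36 bp.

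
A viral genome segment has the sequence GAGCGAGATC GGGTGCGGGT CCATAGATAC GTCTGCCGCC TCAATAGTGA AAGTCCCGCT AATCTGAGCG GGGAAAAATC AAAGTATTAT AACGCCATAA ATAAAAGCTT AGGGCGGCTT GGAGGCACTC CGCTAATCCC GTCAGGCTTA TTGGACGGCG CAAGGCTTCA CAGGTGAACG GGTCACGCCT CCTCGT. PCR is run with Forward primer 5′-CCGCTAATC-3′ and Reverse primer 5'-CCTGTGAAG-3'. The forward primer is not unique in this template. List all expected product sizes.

The forward primer CCGCTAATC matches the top strand at positions 56–64, 130–138.
The reverse primer's reverse complement is CTTCACAGG, matching at positions 166–174.
Each forward site pairs with the reverse site to give a product ending at position 174: sizes 119, 45 bp.

119 bp, 45 bp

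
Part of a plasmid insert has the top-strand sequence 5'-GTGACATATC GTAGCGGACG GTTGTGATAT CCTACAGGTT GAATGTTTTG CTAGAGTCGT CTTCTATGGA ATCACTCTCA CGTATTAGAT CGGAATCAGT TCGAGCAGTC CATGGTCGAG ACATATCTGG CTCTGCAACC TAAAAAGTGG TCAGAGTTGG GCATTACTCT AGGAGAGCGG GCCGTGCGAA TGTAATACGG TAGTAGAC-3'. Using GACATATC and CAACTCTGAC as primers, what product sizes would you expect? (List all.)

157 bp, 40 bp

The forward primer GACATATC matches the top strand at positions 3–10, 120–127.
The reverse primer's reverse complement is GTCAGAGTTG, matching at positions 150–159.
Each forward site pairs with the reverse site to give a product ending at position 159: sizes 157, 40 bp.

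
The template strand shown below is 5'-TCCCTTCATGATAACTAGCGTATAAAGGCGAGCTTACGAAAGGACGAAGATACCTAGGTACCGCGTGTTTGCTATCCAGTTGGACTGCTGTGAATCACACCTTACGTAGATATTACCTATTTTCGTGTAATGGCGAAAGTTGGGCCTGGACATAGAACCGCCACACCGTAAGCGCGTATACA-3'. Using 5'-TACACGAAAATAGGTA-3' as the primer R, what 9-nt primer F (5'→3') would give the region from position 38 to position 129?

5'-GAAAGGACG-3'

The reverse primer's reverse complement TACCTATTTTCGTGTA matches the template at positions 114–129; the product starts at position 38.
The forward primer is identical to the top strand over positions 38–46: GAAAGGACG.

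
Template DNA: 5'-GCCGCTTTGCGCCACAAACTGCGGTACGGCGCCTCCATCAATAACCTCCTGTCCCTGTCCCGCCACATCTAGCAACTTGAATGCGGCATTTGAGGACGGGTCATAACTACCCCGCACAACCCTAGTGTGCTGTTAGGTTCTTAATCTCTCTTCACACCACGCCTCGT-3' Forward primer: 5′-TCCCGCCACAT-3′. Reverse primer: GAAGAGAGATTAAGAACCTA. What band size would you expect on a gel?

Forward primer TCCCGCCACAT is found on the top strand at positions 58–68.
Reverse complement of the reverse primer: TAGGTTCTTAATCTCTCTTC. This occurs on the top strand at positions 134–153.
The product runs from position 58 to position 153, so its length is 153 − 58 + 1 = 96 bp.

96 bp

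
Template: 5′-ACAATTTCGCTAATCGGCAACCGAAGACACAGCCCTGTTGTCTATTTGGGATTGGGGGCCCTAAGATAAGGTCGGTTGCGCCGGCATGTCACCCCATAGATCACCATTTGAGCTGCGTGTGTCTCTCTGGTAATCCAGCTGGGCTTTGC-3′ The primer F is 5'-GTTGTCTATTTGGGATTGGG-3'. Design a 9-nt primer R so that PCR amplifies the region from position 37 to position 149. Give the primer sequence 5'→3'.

The product's 3' end on the top strand is position 149.
The reverse primer anneals to the top strand over positions 141–149, i.e. to GGGCTTTGC.
Its sequence written 5'→3' is the reverse complement: GCAAAGCCC.

5'-GCAAAGCCC-3'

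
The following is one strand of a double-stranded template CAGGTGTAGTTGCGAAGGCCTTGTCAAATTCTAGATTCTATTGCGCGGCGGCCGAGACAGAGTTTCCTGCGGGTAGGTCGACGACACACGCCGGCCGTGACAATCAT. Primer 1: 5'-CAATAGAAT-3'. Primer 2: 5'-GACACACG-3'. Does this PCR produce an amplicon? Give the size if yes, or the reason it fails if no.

No product — the primers' 3' ends point away from each other.

Primer 1 (CAATAGAAT) has reverse complement ATTCTATTG, which matches the top strand at positions 35–43; primer 1 anneals to the top strand there with its 3' end pointing upstream toward position 35.
Primer 2 (GACACACG) matches the top strand directly at positions 83–90; it anneals to the bottom strand with its 3' end pointing downstream toward position 90.
The 3' ends diverge (primer 1 extends toward position 1, primer 2 toward position 107), so the primers never converge on a shared product.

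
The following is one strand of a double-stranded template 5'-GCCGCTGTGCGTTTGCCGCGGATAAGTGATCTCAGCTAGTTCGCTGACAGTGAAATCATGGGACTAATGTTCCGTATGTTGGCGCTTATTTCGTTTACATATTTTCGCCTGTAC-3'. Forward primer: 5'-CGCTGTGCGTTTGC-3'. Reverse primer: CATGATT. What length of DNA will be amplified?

Scanning the template, CGCTGTGCGTTTGC occurs at positions 3–16; this primer anneals to the bottom strand there with its 3' end pointing downstream.
Taking the reverse complement of CATGATT gives AATCATG, found at positions 54–60 on the template; the primer anneals here to the top strand with its 3' end pointing upstream.
Product length = (reverse-primer end) − (forward-primer start) + 1 = 60 − 3 + 1 = 58 bp.

58 bp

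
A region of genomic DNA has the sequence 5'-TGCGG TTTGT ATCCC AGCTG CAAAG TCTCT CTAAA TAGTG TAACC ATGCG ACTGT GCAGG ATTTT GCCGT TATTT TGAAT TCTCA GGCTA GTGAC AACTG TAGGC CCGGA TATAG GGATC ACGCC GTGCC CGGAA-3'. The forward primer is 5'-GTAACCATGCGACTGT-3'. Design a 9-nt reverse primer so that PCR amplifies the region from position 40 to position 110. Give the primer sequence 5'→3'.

5'-TCCGGGCCT-3'

The product's 3' end on the top strand is position 110.
The reverse primer anneals to the top strand over positions 102–110, i.e. to AGGCCCGGA.
Its sequence written 5'→3' is the reverse complement: TCCGGGCCT.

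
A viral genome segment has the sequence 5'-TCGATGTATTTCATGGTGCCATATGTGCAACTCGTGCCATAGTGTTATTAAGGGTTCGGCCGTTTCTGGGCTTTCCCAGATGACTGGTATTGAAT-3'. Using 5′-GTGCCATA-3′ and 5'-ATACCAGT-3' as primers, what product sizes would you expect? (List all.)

75 bp, 57 bp

The forward primer GTGCCATA matches the top strand at positions 16–23, 34–41.
The reverse primer's reverse complement is ACTGGTAT, matching at positions 83–90.
Each forward site pairs with the reverse site to give a product ending at position 90: sizes 75, 57 bp.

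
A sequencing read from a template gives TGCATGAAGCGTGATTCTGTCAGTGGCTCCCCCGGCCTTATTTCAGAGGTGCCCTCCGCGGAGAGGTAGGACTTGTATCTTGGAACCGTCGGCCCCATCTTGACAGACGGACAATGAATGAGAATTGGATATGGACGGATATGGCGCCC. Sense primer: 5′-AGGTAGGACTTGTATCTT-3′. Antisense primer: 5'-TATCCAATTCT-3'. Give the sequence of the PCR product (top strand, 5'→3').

5'-AGGTAGGACTTGTATCTTGGAACCGTCGGCCCCATCTTGACAGACGGACAATGAATGAGAATTGGATA-3'

The forward primer matches the template at positions 64–81.
Taking the reverse complement of TATCCAATTCT gives AGAATTGGATA, found at positions 121–131 on the template; the primer anneals here to the top strand with its 3' end pointing upstream.
The product is the template from position 64 through 131 (68 bp).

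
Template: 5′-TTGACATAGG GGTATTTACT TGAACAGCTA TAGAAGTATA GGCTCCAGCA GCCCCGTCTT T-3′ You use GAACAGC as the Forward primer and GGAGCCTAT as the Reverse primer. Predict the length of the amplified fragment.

25 bp

Scanning the template, GAACAGC occurs at positions 22–28; this primer anneals to the bottom strand there with its 3' end pointing downstream.
The reverse primer's reverse complement is ATAGGCTCC, which matches the template at positions 38–46.
Amplicon spans positions 22–46: 25 bp.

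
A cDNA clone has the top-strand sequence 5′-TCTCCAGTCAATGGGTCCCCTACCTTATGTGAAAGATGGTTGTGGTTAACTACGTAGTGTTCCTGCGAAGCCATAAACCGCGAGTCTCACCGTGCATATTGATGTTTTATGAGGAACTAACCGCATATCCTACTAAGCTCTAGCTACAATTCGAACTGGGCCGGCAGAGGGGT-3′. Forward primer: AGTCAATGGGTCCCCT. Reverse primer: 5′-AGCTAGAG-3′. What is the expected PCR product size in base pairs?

The forward primer matches the template at positions 6–21.
Taking the reverse complement of AGCTAGAG gives CTCTAGCT, found at positions 138–145 on the template; the primer anneals here to the top strand with its 3' end pointing upstream.
The product runs from position 6 to position 145, so its length is 145 − 6 + 1 = 140 bp.

140 bp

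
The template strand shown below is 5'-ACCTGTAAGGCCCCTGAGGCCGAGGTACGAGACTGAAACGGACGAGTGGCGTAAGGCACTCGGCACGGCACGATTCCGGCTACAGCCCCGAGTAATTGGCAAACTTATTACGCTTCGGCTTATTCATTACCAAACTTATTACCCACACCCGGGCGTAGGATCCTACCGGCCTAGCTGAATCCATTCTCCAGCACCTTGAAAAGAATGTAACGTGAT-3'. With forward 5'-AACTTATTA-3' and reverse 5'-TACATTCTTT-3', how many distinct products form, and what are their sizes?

The forward primer AACTTATTA matches the top strand at positions 102–110, 133–141.
The reverse primer's reverse complement is AAAGAATGTA, matching at positions 200–209.
Each forward site pairs with the reverse site to give a product ending at position 209: sizes 108, 77 bp.

Two products: 108 bp, 77 bp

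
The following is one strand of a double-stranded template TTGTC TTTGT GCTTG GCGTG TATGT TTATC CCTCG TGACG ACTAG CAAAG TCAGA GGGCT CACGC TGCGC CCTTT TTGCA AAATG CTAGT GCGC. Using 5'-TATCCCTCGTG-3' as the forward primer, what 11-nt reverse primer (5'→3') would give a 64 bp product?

5'-ACTAGCATTTT-3'

The forward primer binds at positions 27–37, so a 64 bp product ends at position 27 + 64 − 1 = 90.
The reverse primer anneals to the top strand over positions 80–90, i.e. to AAAATGCTAGT.
Its sequence written 5'→3' is the reverse complement: ACTAGCATTTT.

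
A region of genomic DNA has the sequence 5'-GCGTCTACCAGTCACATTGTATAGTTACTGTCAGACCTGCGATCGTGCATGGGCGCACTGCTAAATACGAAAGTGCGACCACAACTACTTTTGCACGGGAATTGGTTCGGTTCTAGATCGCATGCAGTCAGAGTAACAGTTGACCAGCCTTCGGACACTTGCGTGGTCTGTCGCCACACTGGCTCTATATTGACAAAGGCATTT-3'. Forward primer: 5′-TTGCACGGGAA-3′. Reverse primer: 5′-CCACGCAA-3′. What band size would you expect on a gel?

76 bp

Forward primer TTGCACGGGAA is found on the top strand at positions 91–101.
Reverse complement of the reverse primer: TTGCGTGG. This occurs on the top strand at positions 159–166.
The product runs from position 91 to position 166, so its length is 166 − 91 + 1 = 76 bp.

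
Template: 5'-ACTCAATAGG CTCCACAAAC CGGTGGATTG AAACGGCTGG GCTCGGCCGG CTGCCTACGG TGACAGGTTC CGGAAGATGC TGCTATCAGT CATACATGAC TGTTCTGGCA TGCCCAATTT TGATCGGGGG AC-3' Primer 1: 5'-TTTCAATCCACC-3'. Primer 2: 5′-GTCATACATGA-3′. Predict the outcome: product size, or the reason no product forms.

Primer 1 (TTTCAATCCACC) has reverse complement GGTGGATTGAAA, which matches the top strand at positions 22–33; primer 1 anneals to the top strand there with its 3' end pointing upstream toward position 22.
Primer 2 (GTCATACATGA) matches the top strand directly at positions 89–99; it anneals to the bottom strand with its 3' end pointing downstream toward position 99.
The 3' ends diverge (primer 1 extends toward position 1, primer 2 toward position 132), so the primers never converge on a shared product.

No product — the primers' 3' ends point away from each other.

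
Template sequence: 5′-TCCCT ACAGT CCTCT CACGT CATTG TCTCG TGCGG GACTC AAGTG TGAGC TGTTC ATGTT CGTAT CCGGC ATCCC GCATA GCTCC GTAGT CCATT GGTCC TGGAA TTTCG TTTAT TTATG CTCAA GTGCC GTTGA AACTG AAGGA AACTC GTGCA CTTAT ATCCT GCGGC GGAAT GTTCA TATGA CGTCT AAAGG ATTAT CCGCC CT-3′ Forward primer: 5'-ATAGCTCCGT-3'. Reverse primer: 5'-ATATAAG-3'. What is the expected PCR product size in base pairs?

Scanning the template, ATAGCTCCGT occurs at positions 78–87; this primer anneals to the bottom strand there with its 3' end pointing downstream.
Taking the reverse complement of ATATAAG gives CTTATAT, found at positions 156–162 on the template; the primer anneals here to the top strand with its 3' end pointing upstream.
Amplicon spans positions 78–162: 85 bp.

85 bp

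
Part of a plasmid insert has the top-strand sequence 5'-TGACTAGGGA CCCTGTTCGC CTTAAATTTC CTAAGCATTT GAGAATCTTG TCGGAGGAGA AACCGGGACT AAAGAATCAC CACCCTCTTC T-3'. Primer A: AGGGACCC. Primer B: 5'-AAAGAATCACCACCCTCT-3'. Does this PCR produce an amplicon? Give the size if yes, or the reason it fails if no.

No product — both primers anneal to the same strand and extend in the same direction.

Primer A (AGGGACCC) matches the top strand at positions 6–13 (3' end points downstream).
Primer B (AAAGAATCACCACCCTCT) also matches the top strand directly, at positions 71–88 — its reverse complement AGAGGGTGGTGATTCTTT is not present.
Both primers anneal to the bottom strand with 3' ends pointing the same way, so neither can prime synthesis back toward the other.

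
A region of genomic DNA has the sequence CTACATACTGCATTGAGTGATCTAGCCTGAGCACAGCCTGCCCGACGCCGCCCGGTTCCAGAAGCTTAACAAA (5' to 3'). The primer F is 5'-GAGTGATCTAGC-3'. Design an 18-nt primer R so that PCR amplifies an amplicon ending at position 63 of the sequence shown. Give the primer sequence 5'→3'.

5'-TTCTGGAACCGGGCGGCG-3'

The forward primer binds at positions 15–26; the product's 3' end on the top strand is position 63.
The reverse primer anneals to the top strand over positions 46–63, i.e. to CGCCGCCCGGTTCCAGAA.
Its sequence written 5'→3' is the reverse complement: TTCTGGAACCGGGCGGCG.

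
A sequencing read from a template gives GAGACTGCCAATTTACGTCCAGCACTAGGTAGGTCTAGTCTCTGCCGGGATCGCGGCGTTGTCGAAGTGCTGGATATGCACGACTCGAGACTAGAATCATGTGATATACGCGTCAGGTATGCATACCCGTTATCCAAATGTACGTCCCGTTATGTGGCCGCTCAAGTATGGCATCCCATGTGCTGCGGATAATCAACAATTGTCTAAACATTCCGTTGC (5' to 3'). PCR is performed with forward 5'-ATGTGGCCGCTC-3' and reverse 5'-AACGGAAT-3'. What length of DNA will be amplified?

Forward primer ATGTGGCCGCTC is found on the top strand at positions 152–163.
Reverse complement of the reverse primer: ATTCCGTT. This occurs on the top strand at positions 210–217.
Amplicon spans positions 152–217: 66 bp.

66 bp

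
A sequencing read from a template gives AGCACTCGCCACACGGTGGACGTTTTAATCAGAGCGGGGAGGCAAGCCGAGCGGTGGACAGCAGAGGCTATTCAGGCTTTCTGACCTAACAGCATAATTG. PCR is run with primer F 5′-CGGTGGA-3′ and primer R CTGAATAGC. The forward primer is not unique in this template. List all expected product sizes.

62 bp, 24 bp

The forward primer CGGTGGA matches the top strand at positions 14–20, 52–58.
The reverse primer's reverse complement is GCTATTCAG, matching at positions 67–75.
Each forward site pairs with the reverse site to give a product ending at position 75: sizes 62, 24 bp.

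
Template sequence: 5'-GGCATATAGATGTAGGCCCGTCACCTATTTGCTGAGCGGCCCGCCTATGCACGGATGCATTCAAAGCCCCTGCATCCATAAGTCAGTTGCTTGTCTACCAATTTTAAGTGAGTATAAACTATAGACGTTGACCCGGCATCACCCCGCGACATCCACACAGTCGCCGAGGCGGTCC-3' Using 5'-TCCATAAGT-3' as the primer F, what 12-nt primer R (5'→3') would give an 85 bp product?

5'-TGTGTGGATGTC-3'

The forward primer binds at positions 75–83, so an 85 bp product ends at position 75 + 85 − 1 = 159.
The reverse primer anneals to the top strand over positions 148–159, i.e. to GACATCCACACA.
Its sequence written 5'→3' is the reverse complement: TGTGTGGATGTC.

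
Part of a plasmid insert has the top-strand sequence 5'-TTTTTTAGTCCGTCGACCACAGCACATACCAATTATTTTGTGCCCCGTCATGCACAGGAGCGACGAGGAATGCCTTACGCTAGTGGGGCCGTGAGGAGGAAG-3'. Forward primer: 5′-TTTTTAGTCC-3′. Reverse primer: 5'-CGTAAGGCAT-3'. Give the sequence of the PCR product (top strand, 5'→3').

The forward primer matches the template at positions 2–11.
The reverse primer's reverse complement is ATGCCTTACG, which matches the template at positions 70–79.
The product is the template from position 2 through 79 (78 bp).

5'-TTTTTAGTCCGTCGACCACAGCACATACCAATTATTTTGTGCCCCGTCATGCACAGGAGCGACGAGGAATGCCTTACG-3'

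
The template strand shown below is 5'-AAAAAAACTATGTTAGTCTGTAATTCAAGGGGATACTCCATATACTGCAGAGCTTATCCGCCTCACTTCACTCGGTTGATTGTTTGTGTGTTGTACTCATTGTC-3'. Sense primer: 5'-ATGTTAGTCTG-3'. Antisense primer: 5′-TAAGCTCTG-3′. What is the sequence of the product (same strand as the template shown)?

5'-ATGTTAGTCTGTAATTCAAGGGGATACTCCATATACTGCAGAGCTTA-3'

Scanning the template, ATGTTAGTCTG occurs at positions 10–20; this primer anneals to the bottom strand there with its 3' end pointing downstream.
Reverse complement of the reverse primer: CAGAGCTTA. This occurs on the top strand at positions 48–56.
The product is the template from position 10 through 56 (47 bp).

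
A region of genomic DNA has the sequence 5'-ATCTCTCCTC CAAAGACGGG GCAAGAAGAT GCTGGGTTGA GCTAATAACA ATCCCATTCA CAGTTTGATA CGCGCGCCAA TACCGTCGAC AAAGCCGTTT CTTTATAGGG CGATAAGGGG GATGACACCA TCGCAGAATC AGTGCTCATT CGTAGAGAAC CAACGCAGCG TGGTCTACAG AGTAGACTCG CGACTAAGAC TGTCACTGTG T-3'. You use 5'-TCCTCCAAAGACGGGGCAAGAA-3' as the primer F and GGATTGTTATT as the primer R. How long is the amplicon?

49 bp

Forward primer TCCTCCAAAGACGGGGCAAGAA is found on the top strand at positions 6–27.
Reverse complement of the reverse primer: AATAACAATCC. This occurs on the top strand at positions 44–54.
Product length = (reverse-primer end) − (forward-primer start) + 1 = 54 − 6 + 1 = 49 bp.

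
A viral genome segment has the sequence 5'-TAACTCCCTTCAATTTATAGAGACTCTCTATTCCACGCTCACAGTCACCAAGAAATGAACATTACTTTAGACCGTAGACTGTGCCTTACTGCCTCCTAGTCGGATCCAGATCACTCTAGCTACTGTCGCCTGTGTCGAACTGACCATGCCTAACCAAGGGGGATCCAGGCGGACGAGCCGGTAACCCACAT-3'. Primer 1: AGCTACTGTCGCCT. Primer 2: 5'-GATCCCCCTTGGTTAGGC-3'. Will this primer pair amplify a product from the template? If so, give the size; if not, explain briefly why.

Primer 1 (AGCTACTGTCGCCT) matches the top strand at positions 118–131; it acts as a forward primer.
Primer 2's reverse complement is GCCTAACCAAGGGGGATC, matching the top strand at positions 148–165; it acts as a reverse primer.
The 3' ends face each other across positions 118–165, giving a 48 bp product.

Yes — a 48 bp product.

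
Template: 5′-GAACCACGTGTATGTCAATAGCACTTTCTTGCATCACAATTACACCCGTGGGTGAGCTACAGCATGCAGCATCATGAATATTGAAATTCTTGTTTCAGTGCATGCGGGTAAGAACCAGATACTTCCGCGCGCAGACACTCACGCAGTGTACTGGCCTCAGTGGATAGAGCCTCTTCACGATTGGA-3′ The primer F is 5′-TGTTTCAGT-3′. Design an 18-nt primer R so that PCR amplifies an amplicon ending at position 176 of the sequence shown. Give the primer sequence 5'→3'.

5'-GAAGAGGCTCTATCCACT-3'

The forward primer binds at positions 91–99; the product's 3' end on the top strand is position 176.
The reverse primer anneals to the top strand over positions 159–176, i.e. to AGTGGATAGAGCCTCTTC.
Its sequence written 5'→3' is the reverse complement: GAAGAGGCTCTATCCACT.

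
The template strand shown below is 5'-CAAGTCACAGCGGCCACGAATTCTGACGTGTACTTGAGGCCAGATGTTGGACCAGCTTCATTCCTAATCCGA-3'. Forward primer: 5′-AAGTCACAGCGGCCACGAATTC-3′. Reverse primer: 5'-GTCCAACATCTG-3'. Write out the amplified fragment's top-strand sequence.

5'-AAGTCACAGCGGCCACGAATTCTGACGTGTACTTGAGGCCAGATGTTGGAC-3'

Forward primer AAGTCACAGCGGCCACGAATTC is found on the top strand at positions 2–23.
Reverse complement of the reverse primer: CAGATGTTGGAC. This occurs on the top strand at positions 41–52.
The product is the template from position 2 through 52 (51 bp).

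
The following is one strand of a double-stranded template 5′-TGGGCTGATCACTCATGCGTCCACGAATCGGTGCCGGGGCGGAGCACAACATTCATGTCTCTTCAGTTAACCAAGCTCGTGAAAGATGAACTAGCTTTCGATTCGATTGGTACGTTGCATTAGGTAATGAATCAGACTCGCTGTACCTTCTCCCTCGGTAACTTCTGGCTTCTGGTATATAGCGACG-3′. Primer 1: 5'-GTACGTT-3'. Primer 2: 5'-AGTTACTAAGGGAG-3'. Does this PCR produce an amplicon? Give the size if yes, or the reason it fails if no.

Primer 2 (AGTTACTAAGGGAG) does not match the top strand, and its reverse complement CTCCCTTAGTAACT does not match either.
With no annealing site for primer 2, no amplification occurs.

No product — primer 2 has no binding site in the template.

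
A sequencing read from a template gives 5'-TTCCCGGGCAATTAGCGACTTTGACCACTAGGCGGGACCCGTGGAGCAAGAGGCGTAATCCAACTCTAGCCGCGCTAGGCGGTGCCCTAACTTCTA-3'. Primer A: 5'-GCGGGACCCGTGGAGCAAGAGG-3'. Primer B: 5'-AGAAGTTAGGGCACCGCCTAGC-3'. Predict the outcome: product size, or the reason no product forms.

Yes — a 64 bp product.

Primer A (GCGGGACCCGTGGAGCAAGAGG) matches the top strand at positions 32–53; it acts as a forward primer.
Primer B's reverse complement is GCTAGGCGGTGCCCTAACTTCT, matching the top strand at positions 74–95; it acts as a reverse primer.
The 3' ends face each other across positions 32–95, giving a 64 bp product.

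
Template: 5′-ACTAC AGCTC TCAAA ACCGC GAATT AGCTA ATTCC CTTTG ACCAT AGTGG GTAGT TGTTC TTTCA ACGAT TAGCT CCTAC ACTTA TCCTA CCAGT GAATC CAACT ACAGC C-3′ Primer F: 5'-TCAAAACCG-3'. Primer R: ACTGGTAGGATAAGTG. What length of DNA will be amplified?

85 bp

Forward primer TCAAAACCG is found on the top strand at positions 11–19.
Reverse complement of the reverse primer: CACTTATCCTACCAGT. This occurs on the top strand at positions 80–95.
Product length = (reverse-primer end) − (forward-primer start) + 1 = 95 − 11 + 1 = 85 bp.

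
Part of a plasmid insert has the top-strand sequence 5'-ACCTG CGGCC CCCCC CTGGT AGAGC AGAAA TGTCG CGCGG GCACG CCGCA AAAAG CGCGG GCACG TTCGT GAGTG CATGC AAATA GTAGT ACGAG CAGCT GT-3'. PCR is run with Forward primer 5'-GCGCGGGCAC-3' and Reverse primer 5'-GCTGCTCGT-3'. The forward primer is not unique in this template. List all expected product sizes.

The forward primer GCGCGGGCAC matches the top strand at positions 35–44, 55–64.
The reverse primer's reverse complement is ACGAGCAGC, matching at positions 91–99.
Each forward site pairs with the reverse site to give a product ending at position 99: sizes 65, 45 bp.

65 bp, 45 bp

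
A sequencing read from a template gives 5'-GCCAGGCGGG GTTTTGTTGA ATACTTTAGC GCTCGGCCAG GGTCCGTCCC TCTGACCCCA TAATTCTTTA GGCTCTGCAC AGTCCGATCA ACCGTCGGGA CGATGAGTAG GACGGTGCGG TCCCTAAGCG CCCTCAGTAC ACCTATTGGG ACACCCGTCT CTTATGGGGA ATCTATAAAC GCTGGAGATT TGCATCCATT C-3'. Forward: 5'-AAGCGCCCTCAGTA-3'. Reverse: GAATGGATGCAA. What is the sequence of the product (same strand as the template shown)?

Forward primer AAGCGCCCTCAGTA is found on the top strand at positions 126–139.
Taking the reverse complement of GAATGGATGCAA gives TTGCATCCATTC, found at positions 190–201 on the template; the primer anneals here to the top strand with its 3' end pointing upstream.
The product is the template from position 126 through 201 (76 bp).

5'-AAGCGCCCTCAGTACACCTATTGGGACACCCGTCTCTTATGGGGAATCTATAAACGCTGGAGATTTGCATCCATTC-3'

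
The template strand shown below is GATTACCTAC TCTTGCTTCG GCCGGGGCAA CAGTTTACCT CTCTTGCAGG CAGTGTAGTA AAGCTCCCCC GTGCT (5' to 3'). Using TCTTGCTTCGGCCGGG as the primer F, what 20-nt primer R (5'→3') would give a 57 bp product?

5'-GGAGCTTTACTACACTGCCT-3'

The forward primer binds at positions 11–26, so a 57 bp product ends at position 11 + 57 − 1 = 67.
The reverse primer anneals to the top strand over positions 48–67, i.e. to AGGCAGTGTAGTAAAGCTCC.
Its sequence written 5'→3' is the reverse complement: GGAGCTTTACTACACTGCCT.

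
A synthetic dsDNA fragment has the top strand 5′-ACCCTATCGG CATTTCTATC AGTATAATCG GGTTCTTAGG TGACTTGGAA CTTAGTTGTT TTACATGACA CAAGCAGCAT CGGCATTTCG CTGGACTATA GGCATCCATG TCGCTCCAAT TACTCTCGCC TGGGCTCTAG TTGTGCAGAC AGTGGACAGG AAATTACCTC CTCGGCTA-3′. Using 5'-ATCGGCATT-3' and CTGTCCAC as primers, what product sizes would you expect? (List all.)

The forward primer ATCGGCATT matches the top strand at positions 6–14, 79–87.
The reverse primer's reverse complement is GTGGACAG, matching at positions 152–159.
Each forward site pairs with the reverse site to give a product ending at position 159: sizes 154, 81 bp.

154 bp, 81 bp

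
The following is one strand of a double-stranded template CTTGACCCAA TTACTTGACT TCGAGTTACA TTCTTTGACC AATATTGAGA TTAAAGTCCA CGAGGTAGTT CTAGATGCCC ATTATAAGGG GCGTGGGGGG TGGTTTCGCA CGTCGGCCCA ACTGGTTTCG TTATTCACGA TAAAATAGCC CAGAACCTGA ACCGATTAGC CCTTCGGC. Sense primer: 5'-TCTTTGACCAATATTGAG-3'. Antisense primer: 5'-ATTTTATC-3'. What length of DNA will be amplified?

Scanning the template, TCTTTGACCAATATTGAG occurs at positions 32–49; this primer anneals to the bottom strand there with its 3' end pointing downstream.
The reverse primer's reverse complement is GATAAAAT, which matches the template at positions 139–146.
The product runs from position 32 to position 146, so its length is 146 − 32 + 1 = 115 bp.

115 bp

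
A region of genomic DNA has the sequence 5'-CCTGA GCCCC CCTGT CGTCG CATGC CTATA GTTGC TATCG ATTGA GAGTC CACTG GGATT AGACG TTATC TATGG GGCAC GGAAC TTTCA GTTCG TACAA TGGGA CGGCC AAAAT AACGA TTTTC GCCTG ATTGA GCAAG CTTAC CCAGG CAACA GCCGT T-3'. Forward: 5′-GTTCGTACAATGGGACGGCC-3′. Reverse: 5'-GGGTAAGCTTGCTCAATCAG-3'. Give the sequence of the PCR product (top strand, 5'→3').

Scanning the template, GTTCGTACAATGGGACGGCC occurs at positions 91–110; this primer anneals to the bottom strand there with its 3' end pointing downstream.
The reverse primer's reverse complement is CTGATTGAGCAAGCTTACCC, which matches the template at positions 128–147.
The product is the template from position 91 through 147 (57 bp).

5'-GTTCGTACAATGGGACGGCCAAAATAACGATTTTCGCCTGATTGAGCAAGCTTACCC-3'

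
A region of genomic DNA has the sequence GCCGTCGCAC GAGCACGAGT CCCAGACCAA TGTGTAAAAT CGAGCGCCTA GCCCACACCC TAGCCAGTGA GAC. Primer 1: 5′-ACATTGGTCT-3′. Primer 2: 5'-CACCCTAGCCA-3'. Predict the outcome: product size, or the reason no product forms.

Primer 1 (ACATTGGTCT) has reverse complement AGACCAATGT, which matches the top strand at positions 24–33; primer 1 anneals to the top strand there with its 3' end pointing upstream toward position 24.
Primer 2 (CACCCTAGCCA) matches the top strand directly at positions 56–66; it anneals to the bottom strand with its 3' end pointing downstream toward position 66.
The 3' ends diverge (primer 1 extends toward position 1, primer 2 toward position 73), so the primers never converge on a shared product.

No product — the primers' 3' ends point away from each other.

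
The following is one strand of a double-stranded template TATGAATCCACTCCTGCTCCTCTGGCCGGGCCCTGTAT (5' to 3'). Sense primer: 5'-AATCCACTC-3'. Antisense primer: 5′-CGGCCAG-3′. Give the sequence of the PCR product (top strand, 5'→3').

5'-AATCCACTCCTGCTCCTCTGGCCG-3'

Scanning the template, AATCCACTC occurs at positions 5–13; this primer anneals to the bottom strand there with its 3' end pointing downstream.
Reverse complement of the reverse primer: CTGGCCG. This occurs on the top strand at positions 22–28.
The product is the template from position 5 through 28 (24 bp).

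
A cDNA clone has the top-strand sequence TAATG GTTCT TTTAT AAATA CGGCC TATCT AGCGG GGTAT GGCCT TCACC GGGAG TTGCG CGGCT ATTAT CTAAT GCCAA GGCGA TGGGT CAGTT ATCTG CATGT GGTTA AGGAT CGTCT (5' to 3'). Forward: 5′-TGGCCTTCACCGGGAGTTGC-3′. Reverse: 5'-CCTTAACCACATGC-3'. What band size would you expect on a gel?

Forward primer TGGCCTTCACCGGGAGTTGC is found on the top strand at positions 40–59.
The reverse primer's reverse complement is GCATGTGGTTAAGG, which matches the template at positions 100–113.
Product length = (reverse-primer end) − (forward-primer start) + 1 = 113 − 40 + 1 = 74 bp.

74 bp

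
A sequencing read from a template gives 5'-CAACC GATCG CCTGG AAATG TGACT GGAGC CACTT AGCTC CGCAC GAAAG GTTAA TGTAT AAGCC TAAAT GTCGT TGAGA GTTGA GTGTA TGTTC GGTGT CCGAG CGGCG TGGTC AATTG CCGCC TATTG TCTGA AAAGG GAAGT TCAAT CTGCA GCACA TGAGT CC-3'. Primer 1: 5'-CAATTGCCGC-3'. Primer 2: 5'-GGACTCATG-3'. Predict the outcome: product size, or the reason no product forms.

Yes — a 53 bp product.

Primer 1 (CAATTGCCGC) matches the top strand at positions 115–124; it acts as a forward primer.
Primer 2's reverse complement is CATGAGTCC, matching the top strand at positions 159–167; it acts as a reverse primer.
The 3' ends face each other across positions 115–167, giving a 53 bp product.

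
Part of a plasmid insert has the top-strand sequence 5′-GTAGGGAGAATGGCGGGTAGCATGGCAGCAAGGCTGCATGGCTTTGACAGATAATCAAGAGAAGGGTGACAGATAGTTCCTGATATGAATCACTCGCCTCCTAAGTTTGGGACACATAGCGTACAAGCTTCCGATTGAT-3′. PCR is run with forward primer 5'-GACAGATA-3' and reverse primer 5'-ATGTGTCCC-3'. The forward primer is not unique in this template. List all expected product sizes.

72 bp, 50 bp

The forward primer GACAGATA matches the top strand at positions 46–53, 68–75.
The reverse primer's reverse complement is GGGACACAT, matching at positions 109–117.
Each forward site pairs with the reverse site to give a product ending at position 117: sizes 72, 50 bp.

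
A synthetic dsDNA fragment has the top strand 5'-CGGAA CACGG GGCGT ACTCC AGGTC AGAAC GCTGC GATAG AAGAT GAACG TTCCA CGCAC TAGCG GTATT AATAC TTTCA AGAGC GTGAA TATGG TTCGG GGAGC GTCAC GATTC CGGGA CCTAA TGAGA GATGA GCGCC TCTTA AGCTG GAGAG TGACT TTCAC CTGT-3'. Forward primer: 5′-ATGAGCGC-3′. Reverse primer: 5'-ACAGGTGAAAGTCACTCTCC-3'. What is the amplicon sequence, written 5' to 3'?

The forward primer matches the template at positions 132–139.
The reverse primer's reverse complement is GGAGAGTGACTTTCACCTGT, which matches the template at positions 150–169.
The product is the template from position 132 through 169 (38 bp).

5'-ATGAGCGCCTCTTAAGCTGGAGAGTGACTTTCACCTGT-3'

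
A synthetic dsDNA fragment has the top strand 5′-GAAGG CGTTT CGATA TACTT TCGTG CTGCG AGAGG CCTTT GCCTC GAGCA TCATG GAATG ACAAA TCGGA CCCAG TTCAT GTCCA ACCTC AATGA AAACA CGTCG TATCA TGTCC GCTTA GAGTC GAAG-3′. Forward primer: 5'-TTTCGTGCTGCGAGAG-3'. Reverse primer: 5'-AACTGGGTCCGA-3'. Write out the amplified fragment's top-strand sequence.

5'-TTTCGTGCTGCGAGAGGCCTTTGCCTCGAGCATCATGGAATGACAAATCGGACCCAGTT-3'

Forward primer TTTCGTGCTGCGAGAG is found on the top strand at positions 19–34.
Taking the reverse complement of AACTGGGTCCGA gives TCGGACCCAGTT, found at positions 66–77 on the template; the primer anneals here to the top strand with its 3' end pointing upstream.
The product is the template from position 19 through 77 (59 bp).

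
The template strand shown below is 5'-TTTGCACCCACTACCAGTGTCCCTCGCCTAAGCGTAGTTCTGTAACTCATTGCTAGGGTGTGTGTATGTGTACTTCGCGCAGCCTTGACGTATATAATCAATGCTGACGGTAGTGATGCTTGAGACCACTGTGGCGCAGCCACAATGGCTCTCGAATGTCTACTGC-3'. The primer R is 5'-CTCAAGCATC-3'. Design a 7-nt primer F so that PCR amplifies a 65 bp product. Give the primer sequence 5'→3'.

5'-GTGTGTA-3'

The reverse primer's reverse complement GATGCTTGAG matches the template at positions 115–124, so the product ends at position 124.
A 65 bp product then starts at position 124 − 65 + 1 = 60.
The forward primer is identical to the top strand there: GTGTGTA.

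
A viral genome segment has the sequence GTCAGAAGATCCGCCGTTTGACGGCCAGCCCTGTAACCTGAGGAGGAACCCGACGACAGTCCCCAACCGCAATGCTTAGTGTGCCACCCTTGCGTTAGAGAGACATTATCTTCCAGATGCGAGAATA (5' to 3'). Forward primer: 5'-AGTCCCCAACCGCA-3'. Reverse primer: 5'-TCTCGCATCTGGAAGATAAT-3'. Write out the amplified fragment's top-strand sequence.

Scanning the template, AGTCCCCAACCGCA occurs at positions 58–71; this primer anneals to the bottom strand there with its 3' end pointing downstream.
The reverse primer's reverse complement is ATTATCTTCCAGATGCGAGA, which matches the template at positions 105–124.
The product is the template from position 58 through 124 (67 bp).

5'-AGTCCCCAACCGCAATGCTTAGTGTGCCACCCTTGCGTTAGAGAGACATTATCTTCCAGATGCGAGA-3'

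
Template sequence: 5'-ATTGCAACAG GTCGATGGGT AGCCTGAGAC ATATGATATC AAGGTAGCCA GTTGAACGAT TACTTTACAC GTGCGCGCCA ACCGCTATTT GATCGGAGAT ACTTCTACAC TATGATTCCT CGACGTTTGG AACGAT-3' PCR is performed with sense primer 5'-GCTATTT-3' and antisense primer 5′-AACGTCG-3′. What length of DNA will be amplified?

44 bp

Scanning the template, GCTATTT occurs at positions 84–90; this primer anneals to the bottom strand there with its 3' end pointing downstream.
Reverse complement of the reverse primer: CGACGTT. This occurs on the top strand at positions 121–127.
Product length = (reverse-primer end) − (forward-primer start) + 1 = 127 − 84 + 1 = 44 bp.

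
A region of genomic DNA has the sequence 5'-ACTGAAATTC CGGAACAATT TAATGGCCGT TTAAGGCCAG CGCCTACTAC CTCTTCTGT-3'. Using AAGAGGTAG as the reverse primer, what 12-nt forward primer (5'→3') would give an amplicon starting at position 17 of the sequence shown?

5'-AATTTAATGGCC-3'

The reverse primer's reverse complement CTACCTCTT matches the template at positions 47–55; the product starts at position 17.
The forward primer is identical to the top strand over positions 17–28: AATTTAATGGCC.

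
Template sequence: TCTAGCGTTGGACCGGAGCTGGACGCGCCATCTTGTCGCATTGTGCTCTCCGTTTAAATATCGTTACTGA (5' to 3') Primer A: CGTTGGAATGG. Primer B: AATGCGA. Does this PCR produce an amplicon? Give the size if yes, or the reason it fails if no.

No product — primer A has no binding site in the template.

Primer A (CGTTGGAATGG) does not match the top strand, and its reverse complement CCATTCCAACG does not match either.
With no annealing site for primer A, no amplification occurs.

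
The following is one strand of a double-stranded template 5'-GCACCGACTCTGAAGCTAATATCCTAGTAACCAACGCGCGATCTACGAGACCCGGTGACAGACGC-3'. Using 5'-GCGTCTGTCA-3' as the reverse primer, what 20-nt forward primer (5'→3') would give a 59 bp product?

5'-ACTCTGAAGCTAATATCCTA-3'

The reverse primer's reverse complement TGACAGACGC matches the template at positions 56–65, so the product ends at position 65.
A 59 bp product then starts at position 65 − 59 + 1 = 7.
The forward primer is identical to the top strand there: ACTCTGAAGCTAATATCCTA.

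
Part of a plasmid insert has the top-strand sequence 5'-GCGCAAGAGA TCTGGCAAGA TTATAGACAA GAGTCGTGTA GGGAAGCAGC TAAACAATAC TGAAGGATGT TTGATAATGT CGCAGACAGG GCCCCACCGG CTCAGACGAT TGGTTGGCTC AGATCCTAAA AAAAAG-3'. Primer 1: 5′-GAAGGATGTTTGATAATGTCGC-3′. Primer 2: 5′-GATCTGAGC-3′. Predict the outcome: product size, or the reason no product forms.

Yes — a 64 bp product.

Primer 1 (GAAGGATGTTTGATAATGTCGC) matches the top strand at positions 62–83; it acts as a forward primer.
Primer 2's reverse complement is GCTCAGATC, matching the top strand at positions 117–125; it acts as a reverse primer.
The 3' ends face each other across positions 62–125, giving a 64 bp product.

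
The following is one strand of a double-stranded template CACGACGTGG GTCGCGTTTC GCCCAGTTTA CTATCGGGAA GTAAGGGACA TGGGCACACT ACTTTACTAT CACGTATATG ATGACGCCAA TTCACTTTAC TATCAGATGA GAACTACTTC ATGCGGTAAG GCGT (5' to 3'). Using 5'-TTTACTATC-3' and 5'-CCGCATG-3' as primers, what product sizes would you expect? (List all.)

The forward primer TTTACTATC matches the top strand at positions 27–35, 63–71, 96–104.
The reverse primer's reverse complement is CATGCGG, matching at positions 120–126.
Each forward site pairs with the reverse site to give a product ending at position 126: sizes 100, 64, 31 bp.

100 bp, 64 bp, 31 bp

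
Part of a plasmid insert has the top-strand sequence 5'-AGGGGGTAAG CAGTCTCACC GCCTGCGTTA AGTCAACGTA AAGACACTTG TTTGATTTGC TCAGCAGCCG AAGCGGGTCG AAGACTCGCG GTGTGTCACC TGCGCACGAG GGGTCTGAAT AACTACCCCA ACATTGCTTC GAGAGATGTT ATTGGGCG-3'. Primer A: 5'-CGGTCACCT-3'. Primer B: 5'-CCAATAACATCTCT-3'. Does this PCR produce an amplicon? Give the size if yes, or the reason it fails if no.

No product — primer A has no binding site in the template.

Primer A (CGGTCACCT) does not match the top strand, and its reverse complement AGGTGACCG does not match either.
With no annealing site for primer A, no amplification occurs.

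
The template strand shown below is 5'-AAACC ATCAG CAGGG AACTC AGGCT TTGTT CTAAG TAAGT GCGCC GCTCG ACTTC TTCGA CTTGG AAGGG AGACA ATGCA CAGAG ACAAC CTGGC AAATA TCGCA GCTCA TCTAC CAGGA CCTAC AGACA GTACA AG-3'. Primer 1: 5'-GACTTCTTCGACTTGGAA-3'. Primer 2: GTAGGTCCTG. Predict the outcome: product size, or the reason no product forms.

Primer 1 (GACTTCTTCGACTTGGAA) matches the top strand at positions 50–67; it acts as a forward primer.
Primer 2's reverse complement is CAGGACCTAC, matching the top strand at positions 116–125; it acts as a reverse primer.
The 3' ends face each other across positions 50–125, giving a 76 bp product.

Yes — a 76 bp product.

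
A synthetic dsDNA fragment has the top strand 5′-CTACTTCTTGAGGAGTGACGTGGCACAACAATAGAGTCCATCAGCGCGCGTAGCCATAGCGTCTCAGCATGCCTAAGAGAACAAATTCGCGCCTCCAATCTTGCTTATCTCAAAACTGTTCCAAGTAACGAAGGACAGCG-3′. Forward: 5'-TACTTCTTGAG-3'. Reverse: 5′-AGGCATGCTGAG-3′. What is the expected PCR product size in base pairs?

The forward primer matches the template at positions 2–12.
Taking the reverse complement of AGGCATGCTGAG gives CTCAGCATGCCT, found at positions 63–74 on the template; the primer anneals here to the top strand with its 3' end pointing upstream.
The product runs from position 2 to position 74, so its length is 74 − 2 + 1 = 73 bp.

73 bp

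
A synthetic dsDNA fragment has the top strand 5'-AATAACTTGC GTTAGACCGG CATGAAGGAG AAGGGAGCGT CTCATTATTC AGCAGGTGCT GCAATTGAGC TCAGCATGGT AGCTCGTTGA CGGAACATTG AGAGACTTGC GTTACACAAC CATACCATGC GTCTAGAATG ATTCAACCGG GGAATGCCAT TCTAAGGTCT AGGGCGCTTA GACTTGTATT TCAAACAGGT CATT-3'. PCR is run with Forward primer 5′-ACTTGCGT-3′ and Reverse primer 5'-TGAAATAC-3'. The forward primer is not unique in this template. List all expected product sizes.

The forward primer ACTTGCGT matches the top strand at positions 5–12, 105–112.
The reverse primer's reverse complement is GTATTTCA, matching at positions 186–193.
Each forward site pairs with the reverse site to give a product ending at position 193: sizes 189, 89 bp.

189 bp, 89 bp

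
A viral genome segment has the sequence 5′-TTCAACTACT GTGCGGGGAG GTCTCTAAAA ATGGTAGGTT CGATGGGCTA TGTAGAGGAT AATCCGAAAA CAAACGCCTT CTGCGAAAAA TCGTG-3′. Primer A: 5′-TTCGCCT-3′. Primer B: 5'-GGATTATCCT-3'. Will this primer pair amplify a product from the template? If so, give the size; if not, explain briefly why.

Primer A (TTCGCCT) does not match the top strand, and its reverse complement AGGCGAA does not match either.
With no annealing site for primer A, no amplification occurs.

No product — primer A has no binding site in the template.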